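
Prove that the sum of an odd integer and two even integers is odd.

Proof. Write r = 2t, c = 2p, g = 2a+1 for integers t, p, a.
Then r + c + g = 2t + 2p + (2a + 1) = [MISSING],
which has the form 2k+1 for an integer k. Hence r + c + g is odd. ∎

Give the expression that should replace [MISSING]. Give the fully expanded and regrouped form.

2t + 2p + (2a + 1) = 2a + 2p + 2t + 1
= 2(a + p + t) + 1.
Since a + p + t is an integer, the sum is of the form 2k+1 for an integer k.

2(a + p + t) + 1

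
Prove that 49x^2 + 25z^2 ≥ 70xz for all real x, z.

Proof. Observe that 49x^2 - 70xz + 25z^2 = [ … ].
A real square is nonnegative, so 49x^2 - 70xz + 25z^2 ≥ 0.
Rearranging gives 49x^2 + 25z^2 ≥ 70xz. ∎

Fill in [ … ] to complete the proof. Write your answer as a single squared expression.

The leading and trailing coefficients are 7^2 and 5^2, and 70 = 2·7·5, so the trinomial is (7x - 5z)^2.
Hence 49x^2 - 70xz + 25z^2 ≥ 0.

(7x - 5z)^2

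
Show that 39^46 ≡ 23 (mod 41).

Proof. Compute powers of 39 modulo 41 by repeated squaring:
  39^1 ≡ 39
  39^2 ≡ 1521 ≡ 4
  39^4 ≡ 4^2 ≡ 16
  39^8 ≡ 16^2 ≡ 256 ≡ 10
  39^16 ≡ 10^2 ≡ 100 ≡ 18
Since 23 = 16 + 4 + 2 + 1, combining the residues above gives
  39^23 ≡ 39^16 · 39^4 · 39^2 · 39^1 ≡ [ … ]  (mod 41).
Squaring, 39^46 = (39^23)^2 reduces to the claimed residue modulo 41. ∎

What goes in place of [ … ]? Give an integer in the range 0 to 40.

39^16 · 39^4 · 39^2 · 39^1 ≡ 18 · 16 · 4 · 39 = 44928.
44928 mod 41 = 33, so 39^23 ≡ 33 (mod 41).

33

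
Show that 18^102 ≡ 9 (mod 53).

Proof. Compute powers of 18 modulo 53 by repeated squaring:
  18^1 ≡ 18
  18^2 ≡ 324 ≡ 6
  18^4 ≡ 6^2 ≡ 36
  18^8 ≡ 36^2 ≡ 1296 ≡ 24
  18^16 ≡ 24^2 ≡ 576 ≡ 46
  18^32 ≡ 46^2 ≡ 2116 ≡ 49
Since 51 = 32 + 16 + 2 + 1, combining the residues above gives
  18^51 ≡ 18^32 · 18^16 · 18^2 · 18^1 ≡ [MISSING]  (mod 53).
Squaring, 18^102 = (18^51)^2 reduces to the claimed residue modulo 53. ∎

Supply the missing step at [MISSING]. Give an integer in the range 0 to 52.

18^32 · 18^16 · 18^2 · 18^1 ≡ 49 · 46 · 6 · 18 = 243432.
243432 mod 53 = 3, so 18^51 ≡ 3 (mod 53).

3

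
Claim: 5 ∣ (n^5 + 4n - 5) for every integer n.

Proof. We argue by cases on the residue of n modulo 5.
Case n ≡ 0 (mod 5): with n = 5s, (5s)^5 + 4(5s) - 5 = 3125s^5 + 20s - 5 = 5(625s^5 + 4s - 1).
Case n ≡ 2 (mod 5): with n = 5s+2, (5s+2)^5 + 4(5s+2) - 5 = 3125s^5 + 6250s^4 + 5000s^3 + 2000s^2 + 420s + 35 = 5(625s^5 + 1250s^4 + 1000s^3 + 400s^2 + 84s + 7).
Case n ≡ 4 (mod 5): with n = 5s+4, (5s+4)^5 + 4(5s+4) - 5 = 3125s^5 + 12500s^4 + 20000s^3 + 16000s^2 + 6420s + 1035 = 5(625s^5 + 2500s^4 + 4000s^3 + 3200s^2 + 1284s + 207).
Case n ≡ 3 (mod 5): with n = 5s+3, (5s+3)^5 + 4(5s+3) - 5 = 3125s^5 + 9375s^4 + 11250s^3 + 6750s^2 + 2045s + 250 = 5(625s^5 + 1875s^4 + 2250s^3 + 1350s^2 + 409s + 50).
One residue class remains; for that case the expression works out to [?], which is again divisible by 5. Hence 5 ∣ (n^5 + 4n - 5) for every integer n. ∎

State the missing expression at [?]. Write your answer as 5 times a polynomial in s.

Only n ≡ 1 (mod 5) is unaccounted for. Put n = 5s+1:
(5s+1)^5 + 4(5s+1) - 5 expands to 3125s^5 + 3125s^4 + 1250s^3 + 250s^2 + 45s,
and factoring out 5 leaves 5(625s^5 + 625s^4 + 250s^3 + 50s^2 + 9s).

5(625s^5 + 625s^4 + 250s^3 + 50s^2 + 9s)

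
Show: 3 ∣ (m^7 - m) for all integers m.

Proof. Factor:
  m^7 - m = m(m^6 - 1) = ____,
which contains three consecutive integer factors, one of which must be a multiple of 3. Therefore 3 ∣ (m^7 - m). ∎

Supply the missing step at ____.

m^6 - 1 = (m^2 - 1)(m^4 + m^2 + 1), and m^2 - 1 = (m-1)(m+1).
So m(m^6 - 1) = (m - 1)m(m + 1)(m^4 + m^2 + 1).

(m - 1)m(m + 1)(m^4 + m^2 + 1)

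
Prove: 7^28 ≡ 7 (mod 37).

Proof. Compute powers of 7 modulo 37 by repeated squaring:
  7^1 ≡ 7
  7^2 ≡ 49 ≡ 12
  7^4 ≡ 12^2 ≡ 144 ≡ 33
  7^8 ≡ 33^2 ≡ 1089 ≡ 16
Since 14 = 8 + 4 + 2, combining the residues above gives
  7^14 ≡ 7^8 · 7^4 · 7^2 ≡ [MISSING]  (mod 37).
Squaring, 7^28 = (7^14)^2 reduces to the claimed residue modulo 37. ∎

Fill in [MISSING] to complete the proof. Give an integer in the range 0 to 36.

9

7^8 · 7^4 · 7^2 ≡ 16 · 33 · 12 = 6336.
6336 mod 37 = 9, so 7^14 ≡ 9 (mod 37).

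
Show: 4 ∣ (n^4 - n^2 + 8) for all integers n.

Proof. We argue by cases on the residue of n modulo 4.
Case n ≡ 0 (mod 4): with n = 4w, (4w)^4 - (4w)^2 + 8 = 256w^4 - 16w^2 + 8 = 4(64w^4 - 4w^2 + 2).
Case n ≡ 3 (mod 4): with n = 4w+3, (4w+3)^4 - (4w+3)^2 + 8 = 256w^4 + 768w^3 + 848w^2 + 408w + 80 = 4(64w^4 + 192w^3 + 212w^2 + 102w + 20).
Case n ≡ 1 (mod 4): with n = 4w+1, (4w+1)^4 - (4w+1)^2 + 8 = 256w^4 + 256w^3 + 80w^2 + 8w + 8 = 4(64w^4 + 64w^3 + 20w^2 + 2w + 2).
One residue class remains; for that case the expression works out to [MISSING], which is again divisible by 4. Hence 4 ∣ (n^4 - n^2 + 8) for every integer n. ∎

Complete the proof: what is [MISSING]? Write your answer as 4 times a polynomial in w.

Only n ≡ 2 (mod 4) is unaccounted for. Put n = 4w+2:
(4w+2)^4 - (4w+2)^2 + 8 expands to 256w^4 + 512w^3 + 368w^2 + 112w + 20,
and factoring out 4 leaves 4(64w^4 + 128w^3 + 92w^2 + 28w + 5).

4(64w^4 + 128w^3 + 92w^2 + 28w + 5)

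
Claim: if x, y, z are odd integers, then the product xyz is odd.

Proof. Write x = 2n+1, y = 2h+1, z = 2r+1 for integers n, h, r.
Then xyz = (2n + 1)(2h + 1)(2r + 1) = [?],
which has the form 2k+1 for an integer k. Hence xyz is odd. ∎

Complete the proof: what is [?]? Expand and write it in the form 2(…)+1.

2(4hnr + 2hn + 2hr + h + 2nr + n + r) + 1

Expanding: (2n + 1)(2h + 1)(2r + 1) = 8hnr + 4hn + 4hr + 2h + 4nr + 2n + 2r + 1.
Every term except the constant is even, so this is 2(4hnr + 2hn + 2hr + h + 2nr + n + r) + 1,
and 4hnr + 2hn + 2hr + h + 2nr + n + r ∈ ℤ gives the required form.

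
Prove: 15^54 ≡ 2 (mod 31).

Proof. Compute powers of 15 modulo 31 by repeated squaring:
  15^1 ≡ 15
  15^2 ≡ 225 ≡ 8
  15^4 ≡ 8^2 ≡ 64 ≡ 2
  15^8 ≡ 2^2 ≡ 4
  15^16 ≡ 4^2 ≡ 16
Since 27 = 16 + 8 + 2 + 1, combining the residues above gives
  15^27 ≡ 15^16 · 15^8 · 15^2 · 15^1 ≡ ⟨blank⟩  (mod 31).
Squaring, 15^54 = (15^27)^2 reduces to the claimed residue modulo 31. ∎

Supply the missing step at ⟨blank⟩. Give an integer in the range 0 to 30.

15^16 · 15^8 · 15^2 · 15^1 ≡ 16 · 4 · 8 · 15 = 7680.
7680 mod 31 = 23, so 15^27 ≡ 23 (mod 31).

23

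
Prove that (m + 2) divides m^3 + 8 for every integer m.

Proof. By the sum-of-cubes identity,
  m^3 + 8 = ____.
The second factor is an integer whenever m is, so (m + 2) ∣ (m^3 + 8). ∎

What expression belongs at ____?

(m + 2)(m^2 - 2m + 4)

Polynomial division of m^3 + 8 by m + 2 leaves remainder 0 and quotient m^2 - 2m + 4.
Hence m^3 + 8 = (m + 2)(m^2 - 2m + 4).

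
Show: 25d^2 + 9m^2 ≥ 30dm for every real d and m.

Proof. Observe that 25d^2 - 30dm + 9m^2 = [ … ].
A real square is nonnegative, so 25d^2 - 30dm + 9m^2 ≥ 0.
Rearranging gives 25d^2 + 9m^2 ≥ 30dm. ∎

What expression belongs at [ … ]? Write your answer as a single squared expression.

(5d - 3m)^2

The leading and trailing coefficients are 5^2 and 3^2, and 30 = 2·5·3, so the trinomial is (5d - 3m)^2.
Hence 25d^2 - 30dm + 9m^2 ≥ 0.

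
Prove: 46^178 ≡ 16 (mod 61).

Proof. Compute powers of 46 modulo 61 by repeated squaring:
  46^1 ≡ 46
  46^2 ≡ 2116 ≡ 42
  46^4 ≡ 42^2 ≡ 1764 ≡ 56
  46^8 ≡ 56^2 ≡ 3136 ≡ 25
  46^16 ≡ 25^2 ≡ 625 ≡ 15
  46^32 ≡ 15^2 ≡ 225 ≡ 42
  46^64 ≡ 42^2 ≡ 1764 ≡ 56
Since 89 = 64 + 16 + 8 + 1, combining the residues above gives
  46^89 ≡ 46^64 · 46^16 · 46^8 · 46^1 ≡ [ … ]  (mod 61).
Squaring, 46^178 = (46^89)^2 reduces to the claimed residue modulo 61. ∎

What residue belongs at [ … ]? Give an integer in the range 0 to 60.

4

46^64 · 46^16 · 46^8 · 46^1 ≡ 56 · 15 · 25 · 46 = 966000.
966000 mod 61 = 4, so 46^89 ≡ 4 (mod 61).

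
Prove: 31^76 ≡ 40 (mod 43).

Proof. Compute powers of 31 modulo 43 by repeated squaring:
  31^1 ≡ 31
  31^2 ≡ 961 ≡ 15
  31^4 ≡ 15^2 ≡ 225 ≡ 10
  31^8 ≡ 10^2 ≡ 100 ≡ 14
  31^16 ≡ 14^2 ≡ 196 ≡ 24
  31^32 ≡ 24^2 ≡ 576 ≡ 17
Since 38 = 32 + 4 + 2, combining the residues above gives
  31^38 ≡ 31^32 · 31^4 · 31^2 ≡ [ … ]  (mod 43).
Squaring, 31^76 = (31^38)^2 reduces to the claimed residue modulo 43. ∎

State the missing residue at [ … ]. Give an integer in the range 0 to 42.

Multiply the listed residues: 17 · 10 · 15 = 170 → 2550.
Reducing modulo 43: 2550 = 59·43 + 13, so 31^38 ≡ 13.

13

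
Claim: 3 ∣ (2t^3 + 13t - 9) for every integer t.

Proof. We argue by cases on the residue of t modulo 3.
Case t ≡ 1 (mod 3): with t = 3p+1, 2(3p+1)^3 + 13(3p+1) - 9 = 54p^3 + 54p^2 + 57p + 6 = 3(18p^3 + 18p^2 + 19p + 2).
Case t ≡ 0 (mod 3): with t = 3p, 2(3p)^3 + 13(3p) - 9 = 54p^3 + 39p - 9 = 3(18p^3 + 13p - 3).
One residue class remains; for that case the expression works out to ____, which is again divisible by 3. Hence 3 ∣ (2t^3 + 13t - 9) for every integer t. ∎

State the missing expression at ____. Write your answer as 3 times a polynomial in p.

The residues treated are {1, 0}, so the missing case is t ≡ 2 (mod 3); write t = 3p+2.
Then 2(3p+2)^3 + 13(3p+2) - 9 = 54p^3 + 108p^2 + 111p + 33 = 3(18p^3 + 36p^2 + 37p + 11).

3(18p^3 + 36p^2 + 37p + 11)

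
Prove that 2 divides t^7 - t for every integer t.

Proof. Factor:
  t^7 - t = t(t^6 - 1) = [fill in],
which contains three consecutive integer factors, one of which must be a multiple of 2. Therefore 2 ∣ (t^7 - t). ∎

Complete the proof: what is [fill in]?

t^6 - 1 = (t^2 - 1)(t^4 + t^2 + 1), and t^2 - 1 = (t-1)(t+1).
So t(t^6 - 1) = (t - 1)t(t + 1)(t^4 + t^2 + 1).

(t - 1)t(t + 1)(t^4 + t^2 + 1)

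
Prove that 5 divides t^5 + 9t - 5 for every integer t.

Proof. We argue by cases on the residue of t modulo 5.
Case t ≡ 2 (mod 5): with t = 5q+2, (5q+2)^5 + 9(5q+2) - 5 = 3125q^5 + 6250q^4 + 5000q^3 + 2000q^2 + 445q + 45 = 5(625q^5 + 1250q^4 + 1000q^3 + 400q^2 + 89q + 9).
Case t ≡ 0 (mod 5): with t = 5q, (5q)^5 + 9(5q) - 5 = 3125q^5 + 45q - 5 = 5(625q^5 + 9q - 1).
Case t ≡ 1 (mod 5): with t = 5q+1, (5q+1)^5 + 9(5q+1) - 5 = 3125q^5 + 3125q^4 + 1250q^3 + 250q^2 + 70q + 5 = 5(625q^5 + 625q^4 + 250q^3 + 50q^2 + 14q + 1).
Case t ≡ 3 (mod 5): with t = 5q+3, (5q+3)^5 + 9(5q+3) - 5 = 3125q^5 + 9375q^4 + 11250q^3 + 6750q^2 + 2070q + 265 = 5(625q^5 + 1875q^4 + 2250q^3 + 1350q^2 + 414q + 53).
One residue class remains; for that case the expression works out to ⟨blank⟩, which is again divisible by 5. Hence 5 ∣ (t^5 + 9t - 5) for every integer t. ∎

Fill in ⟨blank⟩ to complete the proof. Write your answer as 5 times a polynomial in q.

The residues treated are {2, 0, 1, 3}, so the missing case is t ≡ 4 (mod 5); write t = 5q+4.
Then (5q+4)^5 + 9(5q+4) - 5 = 3125q^5 + 12500q^4 + 20000q^3 + 16000q^2 + 6445q + 1055 = 5(625q^5 + 2500q^4 + 4000q^3 + 3200q^2 + 1289q + 211).

5(625q^5 + 2500q^4 + 4000q^3 + 3200q^2 + 1289q + 211)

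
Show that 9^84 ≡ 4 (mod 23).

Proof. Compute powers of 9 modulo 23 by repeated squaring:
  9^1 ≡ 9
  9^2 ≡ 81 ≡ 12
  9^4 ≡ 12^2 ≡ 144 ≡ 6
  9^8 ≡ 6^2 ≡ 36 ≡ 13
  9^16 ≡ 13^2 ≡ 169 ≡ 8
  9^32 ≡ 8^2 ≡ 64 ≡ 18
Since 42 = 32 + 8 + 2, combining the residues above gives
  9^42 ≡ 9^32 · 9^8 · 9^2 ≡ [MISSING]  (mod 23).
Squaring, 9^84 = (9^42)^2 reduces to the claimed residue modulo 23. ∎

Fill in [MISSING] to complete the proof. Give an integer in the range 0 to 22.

Multiply the listed residues: 18 · 13 · 12 = 234 → 2808.
Reducing modulo 23: 2808 = 122·23 + 2, so 9^42 ≡ 2.

2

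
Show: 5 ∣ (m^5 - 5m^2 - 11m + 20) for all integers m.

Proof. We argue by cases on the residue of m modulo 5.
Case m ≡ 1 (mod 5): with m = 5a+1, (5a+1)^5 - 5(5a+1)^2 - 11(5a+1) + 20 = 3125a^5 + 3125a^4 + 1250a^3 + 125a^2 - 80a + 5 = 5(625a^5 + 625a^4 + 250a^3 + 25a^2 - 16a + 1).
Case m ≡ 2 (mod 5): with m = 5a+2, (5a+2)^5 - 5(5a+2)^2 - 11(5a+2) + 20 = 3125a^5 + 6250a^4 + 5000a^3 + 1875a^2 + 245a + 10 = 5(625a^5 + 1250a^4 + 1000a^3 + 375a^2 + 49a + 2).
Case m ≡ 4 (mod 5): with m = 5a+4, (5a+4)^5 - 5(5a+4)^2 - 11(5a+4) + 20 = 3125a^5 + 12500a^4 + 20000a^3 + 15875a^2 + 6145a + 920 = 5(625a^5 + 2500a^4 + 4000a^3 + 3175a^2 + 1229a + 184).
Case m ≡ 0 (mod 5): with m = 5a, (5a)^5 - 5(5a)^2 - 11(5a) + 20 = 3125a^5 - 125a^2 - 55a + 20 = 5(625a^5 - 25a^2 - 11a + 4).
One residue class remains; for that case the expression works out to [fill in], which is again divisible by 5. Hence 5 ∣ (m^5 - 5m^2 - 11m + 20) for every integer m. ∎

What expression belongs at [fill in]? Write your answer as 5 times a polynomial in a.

Only m ≡ 3 (mod 5) is unaccounted for. Put m = 5a+3:
(5a+3)^5 - 5(5a+3)^2 - 11(5a+3) + 20 expands to 3125a^5 + 9375a^4 + 11250a^3 + 6625a^2 + 1820a + 185,
and factoring out 5 leaves 5(625a^5 + 1875a^4 + 2250a^3 + 1325a^2 + 364a + 37).

5(625a^5 + 1875a^4 + 2250a^3 + 1325a^2 + 364a + 37)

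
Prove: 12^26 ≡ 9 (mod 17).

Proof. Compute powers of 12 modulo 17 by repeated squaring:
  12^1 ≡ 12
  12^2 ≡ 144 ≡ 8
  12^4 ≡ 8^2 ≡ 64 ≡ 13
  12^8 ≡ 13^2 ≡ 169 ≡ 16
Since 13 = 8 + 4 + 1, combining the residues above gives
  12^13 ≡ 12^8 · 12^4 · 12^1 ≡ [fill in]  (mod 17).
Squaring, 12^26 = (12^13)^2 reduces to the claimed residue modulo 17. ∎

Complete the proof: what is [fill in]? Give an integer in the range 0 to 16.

Multiply the listed residues: 16 · 13 · 12 = 208 → 2496.
Reducing modulo 17: 2496 = 146·17 + 14, so 12^13 ≡ 14.

14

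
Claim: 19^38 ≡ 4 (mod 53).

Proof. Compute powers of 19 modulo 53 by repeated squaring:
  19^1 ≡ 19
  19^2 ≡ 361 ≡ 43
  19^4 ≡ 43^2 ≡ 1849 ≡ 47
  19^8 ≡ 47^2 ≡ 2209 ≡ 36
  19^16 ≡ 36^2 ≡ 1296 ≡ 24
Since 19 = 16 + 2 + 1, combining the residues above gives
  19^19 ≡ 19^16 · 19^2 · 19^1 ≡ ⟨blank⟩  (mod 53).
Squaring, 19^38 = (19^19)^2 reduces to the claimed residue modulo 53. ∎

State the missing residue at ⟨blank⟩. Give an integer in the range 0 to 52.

51

19^16 · 19^2 · 19^1 ≡ 24 · 43 · 19 = 19608.
19608 mod 53 = 51, so 19^19 ≡ 51 (mod 53).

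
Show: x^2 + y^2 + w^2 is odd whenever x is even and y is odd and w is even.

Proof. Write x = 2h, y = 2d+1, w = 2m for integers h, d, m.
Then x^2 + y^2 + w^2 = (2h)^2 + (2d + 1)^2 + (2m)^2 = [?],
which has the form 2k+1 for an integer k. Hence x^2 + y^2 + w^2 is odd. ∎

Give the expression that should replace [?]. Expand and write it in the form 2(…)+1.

Expanding: (2h)^2 + (2d + 1)^2 + (2m)^2 = 4d^2 + 4d + 4h^2 + 4m^2 + 1.
Every term except the constant is even, so this is 2(2d^2 + 2d + 2h^2 + 2m^2) + 1,
and 2d^2 + 2d + 2h^2 + 2m^2 ∈ ℤ gives the required form.

2(2d^2 + 2d + 2h^2 + 2m^2) + 1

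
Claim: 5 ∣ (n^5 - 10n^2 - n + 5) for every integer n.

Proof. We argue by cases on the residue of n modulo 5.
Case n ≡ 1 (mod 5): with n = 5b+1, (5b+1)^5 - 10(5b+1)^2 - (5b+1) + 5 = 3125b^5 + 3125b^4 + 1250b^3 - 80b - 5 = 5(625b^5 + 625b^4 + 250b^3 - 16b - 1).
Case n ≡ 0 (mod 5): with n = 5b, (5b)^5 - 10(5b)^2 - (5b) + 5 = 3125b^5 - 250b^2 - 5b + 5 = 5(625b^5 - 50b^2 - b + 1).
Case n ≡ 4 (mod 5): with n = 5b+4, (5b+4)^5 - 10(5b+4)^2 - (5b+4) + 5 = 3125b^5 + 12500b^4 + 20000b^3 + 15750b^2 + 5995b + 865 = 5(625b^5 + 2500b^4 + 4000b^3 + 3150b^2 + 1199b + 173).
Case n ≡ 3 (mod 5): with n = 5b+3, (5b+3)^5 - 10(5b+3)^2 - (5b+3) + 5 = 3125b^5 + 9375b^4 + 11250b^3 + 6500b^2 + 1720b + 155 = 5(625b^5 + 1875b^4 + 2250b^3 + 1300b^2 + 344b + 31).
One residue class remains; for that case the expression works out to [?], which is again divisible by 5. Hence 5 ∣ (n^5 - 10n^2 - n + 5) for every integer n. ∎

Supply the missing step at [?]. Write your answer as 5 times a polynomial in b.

The residues treated are {1, 0, 4, 3}, so the missing case is n ≡ 2 (mod 5); write n = 5b+2.
Then (5b+2)^5 - 10(5b+2)^2 - (5b+2) + 5 = 3125b^5 + 6250b^4 + 5000b^3 + 1750b^2 + 195b - 5 = 5(625b^5 + 1250b^4 + 1000b^3 + 350b^2 + 39b - 1).

5(625b^5 + 1250b^4 + 1000b^3 + 350b^2 + 39b - 1)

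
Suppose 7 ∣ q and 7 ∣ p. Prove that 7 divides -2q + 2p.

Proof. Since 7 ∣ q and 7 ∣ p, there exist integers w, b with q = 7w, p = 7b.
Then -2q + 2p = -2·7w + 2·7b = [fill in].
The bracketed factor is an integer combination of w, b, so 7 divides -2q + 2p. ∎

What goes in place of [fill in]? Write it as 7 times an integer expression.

7(2b - 2w)

Each term has a factor of 7: -2·7w + 2·7b = 7·(2b - 2w).
Since 2b - 2w is an integer, 7 ∣ (-2q + 2p).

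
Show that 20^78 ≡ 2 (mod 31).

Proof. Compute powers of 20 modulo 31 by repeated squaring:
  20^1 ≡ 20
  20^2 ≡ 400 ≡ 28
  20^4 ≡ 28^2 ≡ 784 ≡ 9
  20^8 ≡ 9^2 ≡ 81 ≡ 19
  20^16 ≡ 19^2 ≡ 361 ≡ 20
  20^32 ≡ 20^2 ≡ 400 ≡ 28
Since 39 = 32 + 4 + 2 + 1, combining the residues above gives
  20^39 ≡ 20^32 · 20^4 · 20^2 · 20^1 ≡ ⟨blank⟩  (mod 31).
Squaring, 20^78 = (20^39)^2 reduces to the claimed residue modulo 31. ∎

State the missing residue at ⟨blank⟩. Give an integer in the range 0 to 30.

8

20^32 · 20^4 · 20^2 · 20^1 ≡ 28 · 9 · 28 · 20 = 141120.
141120 mod 31 = 8, so 20^39 ≡ 8 (mod 31).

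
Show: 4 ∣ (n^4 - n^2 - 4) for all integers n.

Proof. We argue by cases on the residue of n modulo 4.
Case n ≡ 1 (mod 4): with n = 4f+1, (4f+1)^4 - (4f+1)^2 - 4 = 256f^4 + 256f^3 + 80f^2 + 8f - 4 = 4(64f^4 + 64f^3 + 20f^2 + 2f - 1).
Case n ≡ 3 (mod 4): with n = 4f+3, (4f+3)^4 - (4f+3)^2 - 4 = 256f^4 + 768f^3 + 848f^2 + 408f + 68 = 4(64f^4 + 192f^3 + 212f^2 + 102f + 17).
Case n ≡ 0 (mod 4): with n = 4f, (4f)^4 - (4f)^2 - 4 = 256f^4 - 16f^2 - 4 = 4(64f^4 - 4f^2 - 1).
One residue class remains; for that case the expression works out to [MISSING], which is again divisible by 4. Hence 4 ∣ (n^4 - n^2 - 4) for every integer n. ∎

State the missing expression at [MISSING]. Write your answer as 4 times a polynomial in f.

4(64f^4 + 128f^3 + 92f^2 + 28f + 2)

Only n ≡ 2 (mod 4) is unaccounted for. Put n = 4f+2:
(4f+2)^4 - (4f+2)^2 - 4 expands to 256f^4 + 512f^3 + 368f^2 + 112f + 8,
and factoring out 4 leaves 4(64f^4 + 128f^3 + 92f^2 + 28f + 2).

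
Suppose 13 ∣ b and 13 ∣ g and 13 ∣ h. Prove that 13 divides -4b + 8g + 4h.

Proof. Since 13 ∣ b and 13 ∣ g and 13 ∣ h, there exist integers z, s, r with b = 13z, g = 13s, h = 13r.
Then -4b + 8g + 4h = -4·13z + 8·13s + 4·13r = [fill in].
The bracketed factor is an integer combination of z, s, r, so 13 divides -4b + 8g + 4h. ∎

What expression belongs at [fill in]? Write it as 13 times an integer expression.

13(4r + 8s - 4z)

Pull the common 13 out of every term: -4·13z + 8·13s + 4·13r = 13(4r + 8s - 4z).
4r + 8s - 4z is an integer, which exhibits the divisibility.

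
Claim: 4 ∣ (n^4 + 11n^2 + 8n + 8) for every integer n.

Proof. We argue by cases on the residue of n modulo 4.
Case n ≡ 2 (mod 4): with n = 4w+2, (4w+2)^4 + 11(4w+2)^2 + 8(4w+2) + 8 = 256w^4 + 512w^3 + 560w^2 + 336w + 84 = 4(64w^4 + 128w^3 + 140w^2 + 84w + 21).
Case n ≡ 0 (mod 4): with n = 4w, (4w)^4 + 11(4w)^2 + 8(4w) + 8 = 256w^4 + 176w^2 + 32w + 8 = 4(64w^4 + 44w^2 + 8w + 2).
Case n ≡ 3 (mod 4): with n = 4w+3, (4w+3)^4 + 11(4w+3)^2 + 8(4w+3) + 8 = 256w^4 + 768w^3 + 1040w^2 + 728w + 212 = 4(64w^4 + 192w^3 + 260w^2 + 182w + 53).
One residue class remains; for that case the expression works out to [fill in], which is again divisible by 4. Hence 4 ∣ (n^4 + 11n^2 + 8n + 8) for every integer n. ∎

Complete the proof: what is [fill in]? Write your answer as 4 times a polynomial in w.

4(64w^4 + 64w^3 + 68w^2 + 34w + 7)

Only n ≡ 1 (mod 4) is unaccounted for. Put n = 4w+1:
(4w+1)^4 + 11(4w+1)^2 + 8(4w+1) + 8 expands to 256w^4 + 256w^3 + 272w^2 + 136w + 28,
and factoring out 4 leaves 4(64w^4 + 64w^3 + 68w^2 + 34w + 7).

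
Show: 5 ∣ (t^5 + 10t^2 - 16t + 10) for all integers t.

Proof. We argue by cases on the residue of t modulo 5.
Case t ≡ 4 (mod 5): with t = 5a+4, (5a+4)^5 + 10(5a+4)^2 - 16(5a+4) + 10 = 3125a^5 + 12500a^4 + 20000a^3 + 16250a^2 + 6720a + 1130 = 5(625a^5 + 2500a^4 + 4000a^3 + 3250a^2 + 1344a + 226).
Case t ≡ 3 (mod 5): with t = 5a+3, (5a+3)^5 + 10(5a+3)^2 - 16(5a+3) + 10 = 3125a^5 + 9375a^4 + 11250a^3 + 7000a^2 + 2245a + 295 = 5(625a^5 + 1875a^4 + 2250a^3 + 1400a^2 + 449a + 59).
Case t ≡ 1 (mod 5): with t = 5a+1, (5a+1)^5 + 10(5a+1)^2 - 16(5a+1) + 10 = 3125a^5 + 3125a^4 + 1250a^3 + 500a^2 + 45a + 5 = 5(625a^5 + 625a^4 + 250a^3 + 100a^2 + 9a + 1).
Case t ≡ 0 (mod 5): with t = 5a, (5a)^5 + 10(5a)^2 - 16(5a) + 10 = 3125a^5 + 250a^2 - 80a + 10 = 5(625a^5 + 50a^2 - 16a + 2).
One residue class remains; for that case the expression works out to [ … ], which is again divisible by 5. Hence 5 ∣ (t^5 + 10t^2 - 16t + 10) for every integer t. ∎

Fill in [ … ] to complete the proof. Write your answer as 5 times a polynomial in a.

5(625a^5 + 1250a^4 + 1000a^3 + 450a^2 + 104a + 10)

Only t ≡ 2 (mod 5) is unaccounted for. Put t = 5a+2:
(5a+2)^5 + 10(5a+2)^2 - 16(5a+2) + 10 expands to 3125a^5 + 6250a^4 + 5000a^3 + 2250a^2 + 520a + 50,
and factoring out 5 leaves 5(625a^5 + 1250a^4 + 1000a^3 + 450a^2 + 104a + 10).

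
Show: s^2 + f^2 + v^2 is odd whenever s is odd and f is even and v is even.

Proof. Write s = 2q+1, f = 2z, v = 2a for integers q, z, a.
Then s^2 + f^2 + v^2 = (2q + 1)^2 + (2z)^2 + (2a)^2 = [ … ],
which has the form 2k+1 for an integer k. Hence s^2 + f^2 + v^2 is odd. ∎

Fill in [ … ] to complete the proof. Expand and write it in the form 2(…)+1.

2(2a^2 + 2q^2 + 2q + 2z^2) + 1

(2q + 1)^2 + (2z)^2 + (2a)^2 = 4a^2 + 4q^2 + 4q + 4z^2 + 1
= 2(2a^2 + 2q^2 + 2q + 2z^2) + 1.
Since 2a^2 + 2q^2 + 2q + 2z^2 is an integer, the sum of squares is of the form 2k+1 for an integer k.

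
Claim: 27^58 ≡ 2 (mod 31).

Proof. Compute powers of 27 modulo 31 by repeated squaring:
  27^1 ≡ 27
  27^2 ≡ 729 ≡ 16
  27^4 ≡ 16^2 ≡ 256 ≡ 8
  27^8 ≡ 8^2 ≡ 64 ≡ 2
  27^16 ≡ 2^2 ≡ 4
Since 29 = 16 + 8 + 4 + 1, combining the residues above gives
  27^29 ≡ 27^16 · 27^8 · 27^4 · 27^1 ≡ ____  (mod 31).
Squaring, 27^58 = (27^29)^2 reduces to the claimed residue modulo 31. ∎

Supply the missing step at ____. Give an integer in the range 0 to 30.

23

27^16 · 27^8 · 27^4 · 27^1 ≡ 4 · 2 · 8 · 27 = 1728.
1728 mod 31 = 23, so 27^29 ≡ 23 (mod 31).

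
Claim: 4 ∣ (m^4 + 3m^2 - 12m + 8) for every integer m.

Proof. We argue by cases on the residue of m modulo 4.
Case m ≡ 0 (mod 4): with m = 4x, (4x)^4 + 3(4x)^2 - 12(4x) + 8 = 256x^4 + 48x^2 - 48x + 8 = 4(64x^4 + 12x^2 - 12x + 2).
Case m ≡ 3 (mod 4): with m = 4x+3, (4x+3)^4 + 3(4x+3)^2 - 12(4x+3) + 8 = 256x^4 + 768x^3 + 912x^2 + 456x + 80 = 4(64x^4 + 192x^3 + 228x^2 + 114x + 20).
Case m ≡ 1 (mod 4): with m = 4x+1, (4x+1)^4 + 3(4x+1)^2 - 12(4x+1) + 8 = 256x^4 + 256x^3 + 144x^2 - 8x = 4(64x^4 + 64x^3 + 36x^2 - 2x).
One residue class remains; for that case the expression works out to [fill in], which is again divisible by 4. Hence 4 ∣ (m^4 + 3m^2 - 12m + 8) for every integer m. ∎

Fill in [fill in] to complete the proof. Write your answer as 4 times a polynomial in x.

The residues treated are {0, 3, 1}, so the missing case is m ≡ 2 (mod 4); write m = 4x+2.
Then (4x+2)^4 + 3(4x+2)^2 - 12(4x+2) + 8 = 256x^4 + 512x^3 + 432x^2 + 128x + 12 = 4(64x^4 + 128x^3 + 108x^2 + 32x + 3).

4(64x^4 + 128x^3 + 108x^2 + 32x + 3)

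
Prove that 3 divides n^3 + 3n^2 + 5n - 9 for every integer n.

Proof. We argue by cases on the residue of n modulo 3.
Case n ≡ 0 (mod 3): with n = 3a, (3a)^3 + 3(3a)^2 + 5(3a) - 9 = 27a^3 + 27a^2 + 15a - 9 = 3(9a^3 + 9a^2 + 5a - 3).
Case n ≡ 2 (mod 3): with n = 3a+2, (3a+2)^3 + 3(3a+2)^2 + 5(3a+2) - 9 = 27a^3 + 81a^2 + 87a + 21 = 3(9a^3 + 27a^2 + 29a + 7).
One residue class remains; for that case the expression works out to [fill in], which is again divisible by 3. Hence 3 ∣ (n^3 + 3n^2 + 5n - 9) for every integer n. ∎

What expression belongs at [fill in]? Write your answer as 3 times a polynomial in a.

Only n ≡ 1 (mod 3) is unaccounted for. Put n = 3a+1:
(3a+1)^3 + 3(3a+1)^2 + 5(3a+1) - 9 expands to 27a^3 + 54a^2 + 42a,
and factoring out 3 leaves 3(9a^3 + 18a^2 + 14a).

3(9a^3 + 18a^2 + 14a)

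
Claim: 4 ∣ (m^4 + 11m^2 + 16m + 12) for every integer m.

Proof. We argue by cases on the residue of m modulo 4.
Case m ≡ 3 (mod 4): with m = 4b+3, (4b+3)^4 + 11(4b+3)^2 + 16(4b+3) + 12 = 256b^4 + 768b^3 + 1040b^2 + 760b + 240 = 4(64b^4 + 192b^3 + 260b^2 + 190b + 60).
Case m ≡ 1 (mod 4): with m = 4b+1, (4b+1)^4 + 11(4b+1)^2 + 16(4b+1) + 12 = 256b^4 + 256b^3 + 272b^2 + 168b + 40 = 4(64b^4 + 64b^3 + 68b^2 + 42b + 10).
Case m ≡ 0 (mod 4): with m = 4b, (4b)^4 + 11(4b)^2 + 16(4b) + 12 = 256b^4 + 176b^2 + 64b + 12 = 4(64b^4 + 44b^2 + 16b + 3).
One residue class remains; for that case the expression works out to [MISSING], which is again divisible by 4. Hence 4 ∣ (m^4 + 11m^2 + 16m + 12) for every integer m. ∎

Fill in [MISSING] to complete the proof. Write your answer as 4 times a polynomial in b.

Only m ≡ 2 (mod 4) is unaccounted for. Put m = 4b+2:
(4b+2)^4 + 11(4b+2)^2 + 16(4b+2) + 12 expands to 256b^4 + 512b^3 + 560b^2 + 368b + 104,
and factoring out 4 leaves 4(64b^4 + 128b^3 + 140b^2 + 92b + 26).

4(64b^4 + 128b^3 + 140b^2 + 92b + 26)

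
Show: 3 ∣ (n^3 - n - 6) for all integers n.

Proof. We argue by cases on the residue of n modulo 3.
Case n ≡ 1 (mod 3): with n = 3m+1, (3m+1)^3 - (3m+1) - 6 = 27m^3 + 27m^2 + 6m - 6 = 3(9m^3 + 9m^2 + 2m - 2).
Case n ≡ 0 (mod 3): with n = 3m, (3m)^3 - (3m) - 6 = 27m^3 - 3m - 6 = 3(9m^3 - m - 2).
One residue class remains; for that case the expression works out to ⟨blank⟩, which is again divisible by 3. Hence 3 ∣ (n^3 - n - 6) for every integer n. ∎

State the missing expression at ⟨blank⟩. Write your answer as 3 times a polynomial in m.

The residues treated are {1, 0}, so the missing case is n ≡ 2 (mod 3); write n = 3m+2.
Then (3m+2)^3 - (3m+2) - 6 = 27m^3 + 54m^2 + 33m = 3(9m^3 + 18m^2 + 11m).

3(9m^3 + 18m^2 + 11m)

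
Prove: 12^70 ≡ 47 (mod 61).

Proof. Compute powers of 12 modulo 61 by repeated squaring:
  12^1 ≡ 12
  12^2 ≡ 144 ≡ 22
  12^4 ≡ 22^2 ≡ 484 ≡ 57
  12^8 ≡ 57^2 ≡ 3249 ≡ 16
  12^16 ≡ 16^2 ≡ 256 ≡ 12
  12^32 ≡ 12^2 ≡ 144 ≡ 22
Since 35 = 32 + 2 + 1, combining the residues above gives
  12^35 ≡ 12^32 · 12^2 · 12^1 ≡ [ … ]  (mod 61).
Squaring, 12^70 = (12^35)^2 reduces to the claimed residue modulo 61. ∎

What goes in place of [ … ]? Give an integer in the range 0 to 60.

Multiply the listed residues: 22 · 22 · 12 = 484 → 5808.
Reducing modulo 61: 5808 = 95·61 + 13, so 12^35 ≡ 13.

13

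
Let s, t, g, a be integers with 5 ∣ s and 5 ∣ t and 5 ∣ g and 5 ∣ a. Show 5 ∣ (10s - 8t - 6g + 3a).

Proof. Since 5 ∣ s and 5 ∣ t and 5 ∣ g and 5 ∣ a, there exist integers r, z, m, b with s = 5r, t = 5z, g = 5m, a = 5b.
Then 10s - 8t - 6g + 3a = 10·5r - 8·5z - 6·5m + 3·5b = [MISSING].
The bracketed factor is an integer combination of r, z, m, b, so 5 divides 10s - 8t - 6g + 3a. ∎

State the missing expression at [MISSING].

5(3b - 6m + 10r - 8z)

Each term has a factor of 5: 10·5r - 8·5z - 6·5m + 3·5b = 5·(3b - 6m + 10r - 8z).
Since 3b - 6m + 10r - 8z is an integer, 5 ∣ (10s - 8t - 6g + 3a).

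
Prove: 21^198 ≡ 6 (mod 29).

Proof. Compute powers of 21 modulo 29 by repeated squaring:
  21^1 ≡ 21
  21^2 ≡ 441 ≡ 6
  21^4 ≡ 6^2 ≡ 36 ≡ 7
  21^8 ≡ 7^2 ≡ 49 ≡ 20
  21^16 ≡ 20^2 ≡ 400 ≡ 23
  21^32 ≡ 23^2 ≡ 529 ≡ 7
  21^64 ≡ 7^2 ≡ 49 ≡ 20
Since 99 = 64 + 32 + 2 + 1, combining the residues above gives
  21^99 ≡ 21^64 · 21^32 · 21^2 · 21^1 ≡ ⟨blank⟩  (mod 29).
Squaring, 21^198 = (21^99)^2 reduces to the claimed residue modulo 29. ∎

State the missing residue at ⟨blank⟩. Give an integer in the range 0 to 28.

8

21^64 · 21^32 · 21^2 · 21^1 ≡ 20 · 7 · 6 · 21 = 17640.
17640 mod 29 = 8, so 21^99 ≡ 8 (mod 29).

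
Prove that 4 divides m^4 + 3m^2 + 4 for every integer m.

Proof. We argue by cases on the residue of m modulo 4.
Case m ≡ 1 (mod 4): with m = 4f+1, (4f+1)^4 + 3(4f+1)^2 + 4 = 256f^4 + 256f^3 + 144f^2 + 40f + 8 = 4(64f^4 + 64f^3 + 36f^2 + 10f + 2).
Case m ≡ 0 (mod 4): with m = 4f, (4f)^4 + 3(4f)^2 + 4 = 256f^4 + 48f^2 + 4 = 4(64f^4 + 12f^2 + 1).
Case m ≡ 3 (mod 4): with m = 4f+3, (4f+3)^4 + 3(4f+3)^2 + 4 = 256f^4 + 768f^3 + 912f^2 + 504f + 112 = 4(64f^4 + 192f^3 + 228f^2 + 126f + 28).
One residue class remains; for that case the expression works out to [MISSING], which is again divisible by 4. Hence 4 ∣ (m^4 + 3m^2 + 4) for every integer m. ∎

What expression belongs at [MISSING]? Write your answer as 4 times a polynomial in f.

Only m ≡ 2 (mod 4) is unaccounted for. Put m = 4f+2:
(4f+2)^4 + 3(4f+2)^2 + 4 expands to 256f^4 + 512f^3 + 432f^2 + 176f + 32,
and factoring out 4 leaves 4(64f^4 + 128f^3 + 108f^2 + 44f + 8).

4(64f^4 + 128f^3 + 108f^2 + 44f + 8)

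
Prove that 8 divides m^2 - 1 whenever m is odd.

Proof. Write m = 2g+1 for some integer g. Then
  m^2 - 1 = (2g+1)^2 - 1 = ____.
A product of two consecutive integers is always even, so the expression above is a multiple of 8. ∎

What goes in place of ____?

(2g+1)^2 - 1 = 4g^2 + 4g + 1 - 1 = 4g^2 + 4g = 4g(g+1).
Since g and g+1 are consecutive, g(g+1) is even, and 4·(even) is a multiple of 8.

4g(g + 1)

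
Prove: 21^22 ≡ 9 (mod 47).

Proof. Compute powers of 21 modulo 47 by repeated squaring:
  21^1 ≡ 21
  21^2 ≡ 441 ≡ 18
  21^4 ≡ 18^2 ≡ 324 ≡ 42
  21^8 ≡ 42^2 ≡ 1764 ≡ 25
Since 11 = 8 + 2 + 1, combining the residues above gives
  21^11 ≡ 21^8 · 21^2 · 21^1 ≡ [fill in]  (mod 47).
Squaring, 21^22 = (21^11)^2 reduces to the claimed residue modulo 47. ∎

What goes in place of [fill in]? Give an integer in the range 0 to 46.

3

21^8 · 21^2 · 21^1 ≡ 25 · 18 · 21 = 9450.
9450 mod 47 = 3, so 21^11 ≡ 3 (mod 47).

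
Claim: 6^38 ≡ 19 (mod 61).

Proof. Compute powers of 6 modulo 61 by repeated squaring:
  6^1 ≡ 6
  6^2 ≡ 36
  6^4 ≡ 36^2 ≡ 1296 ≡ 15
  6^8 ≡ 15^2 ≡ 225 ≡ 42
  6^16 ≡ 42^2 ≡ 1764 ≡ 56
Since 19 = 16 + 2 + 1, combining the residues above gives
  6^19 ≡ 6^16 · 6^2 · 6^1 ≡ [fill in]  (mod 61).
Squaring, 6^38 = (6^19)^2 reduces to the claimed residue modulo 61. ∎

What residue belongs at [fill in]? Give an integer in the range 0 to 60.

6^16 · 6^2 · 6^1 ≡ 56 · 36 · 6 = 12096.
12096 mod 61 = 18, so 6^19 ≡ 18 (mod 61).

18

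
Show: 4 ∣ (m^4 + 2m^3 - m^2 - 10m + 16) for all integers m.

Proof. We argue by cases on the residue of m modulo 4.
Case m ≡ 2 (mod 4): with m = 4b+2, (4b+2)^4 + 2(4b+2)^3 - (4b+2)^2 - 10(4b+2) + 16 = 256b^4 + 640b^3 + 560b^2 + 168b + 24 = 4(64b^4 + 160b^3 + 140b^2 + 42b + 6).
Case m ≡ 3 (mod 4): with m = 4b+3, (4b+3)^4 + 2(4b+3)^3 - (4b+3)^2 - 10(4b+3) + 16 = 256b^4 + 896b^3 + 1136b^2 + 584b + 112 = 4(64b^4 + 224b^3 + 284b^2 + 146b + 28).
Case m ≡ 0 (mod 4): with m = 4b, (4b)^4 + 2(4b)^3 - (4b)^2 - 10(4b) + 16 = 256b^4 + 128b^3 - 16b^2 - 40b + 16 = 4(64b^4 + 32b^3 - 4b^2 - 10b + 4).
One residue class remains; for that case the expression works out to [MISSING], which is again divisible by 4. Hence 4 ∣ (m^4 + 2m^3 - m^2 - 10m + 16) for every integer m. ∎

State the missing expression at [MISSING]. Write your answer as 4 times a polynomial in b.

4(64b^4 + 96b^3 + 44b^2 - 2b + 2)

Only m ≡ 1 (mod 4) is unaccounted for. Put m = 4b+1:
(4b+1)^4 + 2(4b+1)^3 - (4b+1)^2 - 10(4b+1) + 16 expands to 256b^4 + 384b^3 + 176b^2 - 8b + 8,
and factoring out 4 leaves 4(64b^4 + 96b^3 + 44b^2 - 2b + 2).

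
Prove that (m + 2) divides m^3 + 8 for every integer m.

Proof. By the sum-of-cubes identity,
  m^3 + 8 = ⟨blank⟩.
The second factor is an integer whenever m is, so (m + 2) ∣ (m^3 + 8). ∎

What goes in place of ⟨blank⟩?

Polynomial division of m^3 + 8 by m + 2 leaves remainder 0 and quotient m^2 - 2m + 4.
Hence m^3 + 8 = (m + 2)(m^2 - 2m + 4).

(m + 2)(m^2 - 2m + 4)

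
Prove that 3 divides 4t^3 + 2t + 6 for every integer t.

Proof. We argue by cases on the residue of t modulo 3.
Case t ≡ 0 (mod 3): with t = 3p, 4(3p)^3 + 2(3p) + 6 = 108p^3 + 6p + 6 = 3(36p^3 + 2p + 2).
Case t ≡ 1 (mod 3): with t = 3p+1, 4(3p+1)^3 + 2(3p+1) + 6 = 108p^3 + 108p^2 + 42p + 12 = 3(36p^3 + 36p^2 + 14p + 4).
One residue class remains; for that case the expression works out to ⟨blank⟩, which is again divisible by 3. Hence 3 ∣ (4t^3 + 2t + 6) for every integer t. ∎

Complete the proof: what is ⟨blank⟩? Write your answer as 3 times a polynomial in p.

3(36p^3 + 72p^2 + 50p + 14)

Only t ≡ 2 (mod 3) is unaccounted for. Put t = 3p+2:
4(3p+2)^3 + 2(3p+2) + 6 expands to 108p^3 + 216p^2 + 150p + 42,
and factoring out 3 leaves 3(36p^3 + 72p^2 + 50p + 14).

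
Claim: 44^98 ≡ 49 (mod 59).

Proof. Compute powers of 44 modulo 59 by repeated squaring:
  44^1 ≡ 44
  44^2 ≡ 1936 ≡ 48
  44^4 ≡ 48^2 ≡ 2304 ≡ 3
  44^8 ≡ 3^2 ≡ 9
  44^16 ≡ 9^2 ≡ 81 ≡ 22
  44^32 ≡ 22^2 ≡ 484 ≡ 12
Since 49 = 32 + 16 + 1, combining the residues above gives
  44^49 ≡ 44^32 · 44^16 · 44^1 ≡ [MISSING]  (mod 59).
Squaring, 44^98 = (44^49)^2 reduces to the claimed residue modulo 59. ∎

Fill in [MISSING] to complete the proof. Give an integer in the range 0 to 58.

52

44^32 · 44^16 · 44^1 ≡ 12 · 22 · 44 = 11616.
11616 mod 59 = 52, so 44^49 ≡ 52 (mod 59).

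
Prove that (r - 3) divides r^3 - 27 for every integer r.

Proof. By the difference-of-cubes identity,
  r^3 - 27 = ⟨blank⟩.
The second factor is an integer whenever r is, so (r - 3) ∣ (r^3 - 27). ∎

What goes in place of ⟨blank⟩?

Polynomial division of r^3 - 27 by r - 3 leaves remainder 0 and quotient r^2 + 3r + 9.
Hence r^3 - 27 = (r - 3)(r^2 + 3r + 9).

(r - 3)(r^2 + 3r + 9)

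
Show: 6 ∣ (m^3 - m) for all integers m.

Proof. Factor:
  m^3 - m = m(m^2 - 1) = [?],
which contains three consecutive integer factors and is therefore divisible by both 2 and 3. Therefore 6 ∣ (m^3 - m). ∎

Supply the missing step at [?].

(m - 1)m(m + 1)

m(m^2 - 1) = m(m - 1)(m + 1) = (m - 1)m(m + 1).
These three factors are consecutive integers, so their product is divisible by 6.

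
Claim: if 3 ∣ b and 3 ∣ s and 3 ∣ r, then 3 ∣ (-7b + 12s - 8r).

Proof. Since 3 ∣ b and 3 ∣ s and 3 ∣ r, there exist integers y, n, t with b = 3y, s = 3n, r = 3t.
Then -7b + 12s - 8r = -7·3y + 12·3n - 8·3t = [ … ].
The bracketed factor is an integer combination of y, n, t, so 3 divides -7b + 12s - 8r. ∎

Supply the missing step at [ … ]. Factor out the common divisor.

3(12n - 8t - 7y)

Each term has a factor of 3: -7·3y + 12·3n - 8·3t = 3·(12n - 8t - 7y).
Since 12n - 8t - 7y is an integer, 3 ∣ (-7b + 12s - 8r).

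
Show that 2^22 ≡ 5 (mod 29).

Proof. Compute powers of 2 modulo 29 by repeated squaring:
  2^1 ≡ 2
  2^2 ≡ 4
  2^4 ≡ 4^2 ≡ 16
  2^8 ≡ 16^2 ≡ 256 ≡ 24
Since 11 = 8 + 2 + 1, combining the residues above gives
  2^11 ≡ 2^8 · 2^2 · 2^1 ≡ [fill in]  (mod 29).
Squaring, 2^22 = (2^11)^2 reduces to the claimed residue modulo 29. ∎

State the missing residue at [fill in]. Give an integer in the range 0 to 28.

18

2^8 · 2^2 · 2^1 ≡ 24 · 4 · 2 = 192.
192 mod 29 = 18, so 2^11 ≡ 18 (mod 29).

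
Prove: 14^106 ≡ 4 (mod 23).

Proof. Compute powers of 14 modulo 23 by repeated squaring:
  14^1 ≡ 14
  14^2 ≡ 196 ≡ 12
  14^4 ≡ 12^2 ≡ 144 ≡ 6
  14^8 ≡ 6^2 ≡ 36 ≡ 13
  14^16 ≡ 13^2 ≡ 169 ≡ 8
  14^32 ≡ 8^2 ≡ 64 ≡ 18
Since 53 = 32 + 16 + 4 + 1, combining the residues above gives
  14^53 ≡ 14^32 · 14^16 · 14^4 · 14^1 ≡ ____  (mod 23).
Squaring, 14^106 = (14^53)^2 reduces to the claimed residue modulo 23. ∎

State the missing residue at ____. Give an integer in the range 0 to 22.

21

Multiply the listed residues: 18 · 8 · 6 · 14 = 144 → 864 → 12096.
Reducing modulo 23: 12096 = 525·23 + 21, so 14^53 ≡ 21.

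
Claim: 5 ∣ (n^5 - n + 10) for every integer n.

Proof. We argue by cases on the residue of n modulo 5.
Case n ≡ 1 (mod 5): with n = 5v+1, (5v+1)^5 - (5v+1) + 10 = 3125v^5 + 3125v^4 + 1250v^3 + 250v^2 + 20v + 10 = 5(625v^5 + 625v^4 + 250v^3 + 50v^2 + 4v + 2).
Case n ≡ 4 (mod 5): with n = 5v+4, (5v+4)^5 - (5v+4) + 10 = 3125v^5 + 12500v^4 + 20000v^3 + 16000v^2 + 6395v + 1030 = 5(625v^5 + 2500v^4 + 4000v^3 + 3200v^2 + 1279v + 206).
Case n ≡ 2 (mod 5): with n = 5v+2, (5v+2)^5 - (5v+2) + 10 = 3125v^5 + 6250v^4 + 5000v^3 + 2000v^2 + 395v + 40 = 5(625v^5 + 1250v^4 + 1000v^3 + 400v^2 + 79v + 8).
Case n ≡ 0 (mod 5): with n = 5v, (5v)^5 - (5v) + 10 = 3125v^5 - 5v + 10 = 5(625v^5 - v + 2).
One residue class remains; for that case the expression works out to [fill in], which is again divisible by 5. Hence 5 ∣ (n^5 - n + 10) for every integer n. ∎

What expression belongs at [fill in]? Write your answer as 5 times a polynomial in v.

The residues treated are {1, 4, 2, 0}, so the missing case is n ≡ 3 (mod 5); write n = 5v+3.
Then (5v+3)^5 - (5v+3) + 10 = 3125v^5 + 9375v^4 + 11250v^3 + 6750v^2 + 2020v + 250 = 5(625v^5 + 1875v^4 + 2250v^3 + 1350v^2 + 404v + 50).

5(625v^5 + 1875v^4 + 2250v^3 + 1350v^2 + 404v + 50)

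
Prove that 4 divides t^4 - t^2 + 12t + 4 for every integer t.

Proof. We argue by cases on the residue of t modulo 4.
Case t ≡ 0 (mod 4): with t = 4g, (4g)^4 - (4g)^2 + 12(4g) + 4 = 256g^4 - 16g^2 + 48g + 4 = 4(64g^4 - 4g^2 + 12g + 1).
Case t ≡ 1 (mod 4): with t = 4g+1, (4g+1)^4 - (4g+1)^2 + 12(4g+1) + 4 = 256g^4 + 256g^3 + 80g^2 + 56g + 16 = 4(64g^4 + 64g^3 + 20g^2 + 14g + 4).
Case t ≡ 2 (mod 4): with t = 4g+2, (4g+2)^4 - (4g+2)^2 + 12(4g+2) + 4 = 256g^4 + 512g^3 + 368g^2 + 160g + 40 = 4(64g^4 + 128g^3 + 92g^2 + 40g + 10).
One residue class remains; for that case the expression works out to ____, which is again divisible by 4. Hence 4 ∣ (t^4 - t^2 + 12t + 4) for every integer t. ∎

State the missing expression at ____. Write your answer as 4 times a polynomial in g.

4(64g^4 + 192g^3 + 212g^2 + 114g + 28)

The residues treated are {0, 1, 2}, so the missing case is t ≡ 3 (mod 4); write t = 4g+3.
Then (4g+3)^4 - (4g+3)^2 + 12(4g+3) + 4 = 256g^4 + 768g^3 + 848g^2 + 456g + 112 = 4(64g^4 + 192g^3 + 212g^2 + 114g + 28).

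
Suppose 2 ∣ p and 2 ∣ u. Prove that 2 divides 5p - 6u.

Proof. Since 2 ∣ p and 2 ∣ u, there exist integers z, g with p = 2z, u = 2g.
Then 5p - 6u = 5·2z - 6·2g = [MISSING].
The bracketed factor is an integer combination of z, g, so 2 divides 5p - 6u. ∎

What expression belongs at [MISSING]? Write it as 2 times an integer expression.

Pull the common 2 out of every term: 5·2z - 6·2g = 2(-6g + 5z).
-6g + 5z is an integer, which exhibits the divisibility.

2(-6g + 5z)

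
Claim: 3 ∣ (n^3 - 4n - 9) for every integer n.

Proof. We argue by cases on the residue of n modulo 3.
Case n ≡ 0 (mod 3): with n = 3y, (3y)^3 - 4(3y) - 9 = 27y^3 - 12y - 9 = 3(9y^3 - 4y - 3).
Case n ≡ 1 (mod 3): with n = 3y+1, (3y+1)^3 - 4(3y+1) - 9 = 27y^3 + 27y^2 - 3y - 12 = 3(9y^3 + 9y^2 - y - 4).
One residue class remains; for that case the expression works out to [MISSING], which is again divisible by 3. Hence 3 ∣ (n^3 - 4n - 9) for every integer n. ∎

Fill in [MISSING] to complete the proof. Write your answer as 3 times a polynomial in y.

The residues treated are {0, 1}, so the missing case is n ≡ 2 (mod 3); write n = 3y+2.
Then (3y+2)^3 - 4(3y+2) - 9 = 27y^3 + 54y^2 + 24y - 9 = 3(9y^3 + 18y^2 + 8y - 3).

3(9y^3 + 18y^2 + 8y - 3)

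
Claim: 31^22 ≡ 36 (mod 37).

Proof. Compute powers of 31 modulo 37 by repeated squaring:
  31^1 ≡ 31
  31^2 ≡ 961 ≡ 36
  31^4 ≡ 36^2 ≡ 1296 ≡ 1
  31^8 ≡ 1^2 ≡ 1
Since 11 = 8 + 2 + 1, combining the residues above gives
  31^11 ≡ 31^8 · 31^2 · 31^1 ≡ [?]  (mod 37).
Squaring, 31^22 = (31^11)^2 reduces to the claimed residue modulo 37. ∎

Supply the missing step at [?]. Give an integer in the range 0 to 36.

6

Multiply the listed residues: 1 · 36 · 31 = 36 → 1116.
Reducing modulo 37: 1116 = 30·37 + 6, so 31^11 ≡ 6.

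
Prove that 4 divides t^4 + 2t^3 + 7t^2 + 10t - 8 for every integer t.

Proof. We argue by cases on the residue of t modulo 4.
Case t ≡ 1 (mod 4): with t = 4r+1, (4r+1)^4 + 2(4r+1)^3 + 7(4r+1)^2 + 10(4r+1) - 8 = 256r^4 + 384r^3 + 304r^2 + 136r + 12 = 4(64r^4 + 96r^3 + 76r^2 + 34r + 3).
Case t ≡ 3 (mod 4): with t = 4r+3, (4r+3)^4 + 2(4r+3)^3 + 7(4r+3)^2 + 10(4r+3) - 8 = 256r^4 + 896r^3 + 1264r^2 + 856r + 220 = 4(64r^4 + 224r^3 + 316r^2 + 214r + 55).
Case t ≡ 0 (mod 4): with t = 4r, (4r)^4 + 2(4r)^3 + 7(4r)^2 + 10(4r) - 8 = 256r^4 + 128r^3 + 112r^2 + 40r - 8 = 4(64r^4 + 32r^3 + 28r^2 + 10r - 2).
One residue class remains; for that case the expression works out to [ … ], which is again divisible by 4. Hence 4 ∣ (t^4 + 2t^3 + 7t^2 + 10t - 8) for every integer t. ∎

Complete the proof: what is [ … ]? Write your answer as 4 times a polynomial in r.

4(64r^4 + 160r^3 + 172r^2 + 94r + 18)

Only t ≡ 2 (mod 4) is unaccounted for. Put t = 4r+2:
(4r+2)^4 + 2(4r+2)^3 + 7(4r+2)^2 + 10(4r+2) - 8 expands to 256r^4 + 640r^3 + 688r^2 + 376r + 72,
and factoring out 4 leaves 4(64r^4 + 160r^3 + 172r^2 + 94r + 18).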